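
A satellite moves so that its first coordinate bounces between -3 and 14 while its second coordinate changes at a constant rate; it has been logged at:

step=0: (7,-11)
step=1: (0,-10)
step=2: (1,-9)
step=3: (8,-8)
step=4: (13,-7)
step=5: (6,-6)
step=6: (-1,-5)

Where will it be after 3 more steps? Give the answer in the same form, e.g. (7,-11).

The first coordinate travels 7 per step and bounces off the walls at -3 and 14.
  step 7: -1 → 2
  step 8: 2 → 9
  step 9: 9 → 12
The second coordinate changes by +1 each step: at step 9 it is -2.

(12,-2)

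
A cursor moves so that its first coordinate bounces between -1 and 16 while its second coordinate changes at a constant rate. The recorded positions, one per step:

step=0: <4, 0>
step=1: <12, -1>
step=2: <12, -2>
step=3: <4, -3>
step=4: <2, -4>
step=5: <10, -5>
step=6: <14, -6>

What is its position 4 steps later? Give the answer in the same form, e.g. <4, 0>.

The first coordinate travels 8 per step and bounces off the walls at -1 and 16.
  step 7: 14 → 6
  step 8: 6 → 0
  step 9: 0 → 8
  step 10: 8 → 16
The second coordinate changes by -1 each step: at step 10 it is -10.

<16, -10>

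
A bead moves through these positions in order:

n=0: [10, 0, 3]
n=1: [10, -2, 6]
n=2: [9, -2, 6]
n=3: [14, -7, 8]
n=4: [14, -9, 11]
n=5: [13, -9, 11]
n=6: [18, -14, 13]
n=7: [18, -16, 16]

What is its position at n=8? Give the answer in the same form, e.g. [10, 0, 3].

Step-to-step displacements: [+0, -2, +3], [-1, +0, +0], [+5, -5, +2], [+0, -2, +3], [-1, +0, +0], [+5, -5, +2], [+0, -2, +3] — a repeating cycle of length 3.
step 8: apply [-1, +0, +0] → [17, -16, 16]

[17, -16, 16]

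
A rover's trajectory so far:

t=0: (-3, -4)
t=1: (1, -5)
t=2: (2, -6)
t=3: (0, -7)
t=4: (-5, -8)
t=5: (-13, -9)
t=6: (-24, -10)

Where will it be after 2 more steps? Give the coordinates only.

(-55, -12)

Successive displacements: (+4, -1), (+1, -1), (-2, -1), (-5, -1), (-8, -1), (-11, -1) — each changes by (-3, +0).
step 7: (-24, -10) + (-14, -1) → (-38, -11)
step 8: (-38, -11) + (-17, -1) → (-55, -12)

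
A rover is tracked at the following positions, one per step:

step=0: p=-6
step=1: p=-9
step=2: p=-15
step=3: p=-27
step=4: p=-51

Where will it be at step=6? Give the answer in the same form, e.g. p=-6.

Consecutive displacements -3, -6, -12, -24 scale by a factor of 2 each step.
step 5: -51 − 48 → p=-99
step 6: -99 − 96 → p=-195

p=-195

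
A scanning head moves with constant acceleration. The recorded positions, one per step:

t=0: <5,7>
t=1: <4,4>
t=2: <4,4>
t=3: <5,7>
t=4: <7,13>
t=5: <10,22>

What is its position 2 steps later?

First differences are <-1,-3>, <+0,+0>, <+1,+3>, <+2,+6>, <+3,+9>; their common second difference is <+1,+3> (constant acceleration).
step 6: <10,22> + <+4,+12> → <14,34>
step 7: <14,34> + <+5,+15> → <19,49>

<19,49>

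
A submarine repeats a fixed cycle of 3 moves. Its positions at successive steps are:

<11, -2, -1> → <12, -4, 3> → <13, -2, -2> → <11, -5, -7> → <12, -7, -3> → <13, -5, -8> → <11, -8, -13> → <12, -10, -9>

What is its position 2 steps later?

<11, -11, -19>

The moves between consecutive positions are <+1, -2, +4>, <+1, +2, -5>, <-2, -3, -5>, <+1, -2, +4>, <+1, +2, -5>, <-2, -3, -5>, <+1, -2, +4>; they repeat the 3-cycle [<+1, -2, +4>, <+1, +2, -5>, <-2, -3, -5>].
step 8: apply <+1, +2, -5> → <13, -8, -14>
step 9: apply <-2, -3, -5> → <11, -11, -19>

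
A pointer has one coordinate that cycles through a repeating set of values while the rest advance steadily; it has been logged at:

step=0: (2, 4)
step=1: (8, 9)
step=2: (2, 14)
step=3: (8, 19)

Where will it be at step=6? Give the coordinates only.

First: cycles through 2, 8 every 2 steps. Step 6 lands at position 0 of the cycle → 2.
Second: linear, +5 per step → 34 at step 6.

(2, 34)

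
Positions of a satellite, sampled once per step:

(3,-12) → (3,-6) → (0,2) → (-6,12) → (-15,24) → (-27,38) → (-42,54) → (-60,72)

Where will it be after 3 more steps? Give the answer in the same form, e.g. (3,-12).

Taking differences between consecutive positions: (+0,+6), (-3,+8), (-6,+10), (-9,+12), (-12,+14), (-15,+16), (-18,+18). These grow by (-3,+2) each step.
step 8: (-60,72) + (-21,+20) → (-81,92)
step 9: (-81,92) + (-24,+22) → (-105,114)
step 10: (-105,114) + (-27,+24) → (-132,138)

(-132,138)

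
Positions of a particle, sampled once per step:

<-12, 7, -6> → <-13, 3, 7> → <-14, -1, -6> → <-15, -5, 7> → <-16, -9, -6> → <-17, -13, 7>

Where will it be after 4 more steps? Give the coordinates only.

First: linear, -1 per step → -21 at step 9.
Second: linear, -4 per step → -29 at step 9.
Third: cycles through -6, 7 every 2 steps. Step 9 lands at position 1 of the cycle → 7.

<-21, -29, 7>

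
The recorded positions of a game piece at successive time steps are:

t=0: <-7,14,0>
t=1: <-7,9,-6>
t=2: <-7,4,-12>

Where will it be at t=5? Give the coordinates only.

The position changes by <+0,-5,-6> every step.
step 3: <-7,4,-12> + <+0,-5,-6> → <-7,-1,-18>
step 4: <-7,-1,-18> + <+0,-5,-6> → <-7,-6,-24>
step 5: <-7,-6,-24> + <+0,-5,-6> → <-7,-11,-30>

<-7,-11,-30>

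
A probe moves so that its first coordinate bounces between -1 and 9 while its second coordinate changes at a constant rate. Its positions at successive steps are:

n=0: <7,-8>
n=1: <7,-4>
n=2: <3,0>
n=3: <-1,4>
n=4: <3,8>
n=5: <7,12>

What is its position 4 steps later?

<3,28>

The first coordinate reflects between -1 and 9, moving 4 per step.
  step 6: 7 → 7
  step 7: 7 → 3
  step 8: 3 → -1
  step 9: -1 → 3
The second coordinate changes by +4 each step: at step 9 it is 28.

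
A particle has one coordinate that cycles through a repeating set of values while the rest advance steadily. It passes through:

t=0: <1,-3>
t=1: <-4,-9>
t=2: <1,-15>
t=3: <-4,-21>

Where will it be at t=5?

The first coordinate repeats the cycle [1, -4] with period 2; step 5 mod 2 = 1, giving -4.
The second coordinate changes by -6 each step, so at step 5 it is -3 + 5·(-6) = -33.

<-4,-33>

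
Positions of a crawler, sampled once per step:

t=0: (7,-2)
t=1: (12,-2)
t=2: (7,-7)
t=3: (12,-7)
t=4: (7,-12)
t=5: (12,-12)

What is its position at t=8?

The moves between consecutive positions are (+5,+0), (-5,-5), (+5,+0), (-5,-5), (+5,+0); they repeat the 2-cycle [(+5,+0), (-5,-5)].
step 6: apply (-5,-5) → (7,-17)
step 7: apply (+5,+0) → (12,-17)
step 8: apply (-5,-5) → (7,-22)

(7,-22)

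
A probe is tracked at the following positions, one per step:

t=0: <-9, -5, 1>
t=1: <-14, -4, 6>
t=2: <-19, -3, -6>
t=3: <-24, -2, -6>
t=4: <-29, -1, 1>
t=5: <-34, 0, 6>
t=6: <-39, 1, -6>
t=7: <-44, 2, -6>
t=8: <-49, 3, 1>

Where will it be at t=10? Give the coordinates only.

<-59, 5, -6>

First: linear, -5 per step → -59 at step 10.
Second: linear, +1 per step → 5 at step 10.
Third: cycles through 1, 6, -6, -6 every 4 steps. Step 10 lands at position 2 of the cycle → -6.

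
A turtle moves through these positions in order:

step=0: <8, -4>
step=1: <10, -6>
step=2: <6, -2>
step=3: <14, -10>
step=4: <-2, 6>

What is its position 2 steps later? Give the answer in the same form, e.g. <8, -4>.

Consecutive displacements <+2, -2>, <-4, +4>, <+8, -8>, <-16, +16> scale by a factor of -2 each step.
step 5: <-2, 6> + <+32, -32> → <30, -26>
step 6: <30, -26> + <-64, +64> → <-34, 38>

<-34, 38>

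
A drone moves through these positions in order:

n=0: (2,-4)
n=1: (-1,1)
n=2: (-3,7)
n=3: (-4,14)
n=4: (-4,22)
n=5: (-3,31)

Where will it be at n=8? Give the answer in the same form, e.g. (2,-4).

Successive displacements: (-3,+5), (-2,+6), (-1,+7), (+0,+8), (+1,+9) — each changes by (+1,+1).
step 6: (-3,31) + (+2,+10) → (-1,41)
step 7: (-1,41) + (+3,+11) → (2,52)
step 8: (2,52) + (+4,+12) → (6,64)

(6,64)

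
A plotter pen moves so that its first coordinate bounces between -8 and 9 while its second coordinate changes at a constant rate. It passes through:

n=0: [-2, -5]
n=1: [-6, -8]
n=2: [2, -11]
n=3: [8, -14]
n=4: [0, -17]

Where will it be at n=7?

The first coordinate reflects between -8 and 9, moving 8 per step.
  step 5: 0 → -8
  step 6: -8 → 0
  step 7: 0 → 8
The second coordinate changes by -3 each step: at step 7 it is -26.

[8, -26]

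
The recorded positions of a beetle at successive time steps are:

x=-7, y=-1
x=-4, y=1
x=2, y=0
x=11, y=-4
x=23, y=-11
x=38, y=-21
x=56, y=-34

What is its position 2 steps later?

x=101, y=-69

First differences are (+3, +2), (+6, -1), (+9, -4), (+12, -7), (+15, -10), (+18, -13); their common second difference is (+3, -3) (constant acceleration).
step 7: x=56, y=-34 + (+21, -16) → x=77, y=-50
step 8: x=77, y=-50 + (+24, -19) → x=101, y=-69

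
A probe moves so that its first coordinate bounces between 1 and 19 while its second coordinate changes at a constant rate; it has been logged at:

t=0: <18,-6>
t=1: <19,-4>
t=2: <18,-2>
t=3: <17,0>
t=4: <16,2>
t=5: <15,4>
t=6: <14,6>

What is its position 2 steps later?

<12,10>

The first coordinate travels 1 per step and bounces off the walls at 1 and 19.
  step 7: 14 → 13
  step 8: 13 → 12
The second coordinate changes by +2 each step: at step 8 it is 10.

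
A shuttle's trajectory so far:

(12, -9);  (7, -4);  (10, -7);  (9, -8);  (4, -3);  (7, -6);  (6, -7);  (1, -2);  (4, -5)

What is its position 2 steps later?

Step-to-step displacements: (-5, +5), (+3, -3), (-1, -1), (-5, +5), (+3, -3), (-1, -1), (-5, +5), (+3, -3) — a repeating cycle of length 3.
step 9: apply (-1, -1) → (3, -6)
step 10: apply (-5, +5) → (-2, -1)

(-2, -1)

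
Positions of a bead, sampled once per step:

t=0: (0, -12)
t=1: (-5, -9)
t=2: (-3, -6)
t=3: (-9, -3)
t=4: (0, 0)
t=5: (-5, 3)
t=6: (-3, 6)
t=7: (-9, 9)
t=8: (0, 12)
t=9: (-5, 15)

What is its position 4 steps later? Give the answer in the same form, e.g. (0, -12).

First: cycles through 0, -5, -3, -9 every 4 steps. Step 13 lands at position 1 of the cycle → -5.
Second: linear, +3 per step → 27 at step 13.

(-5, 27)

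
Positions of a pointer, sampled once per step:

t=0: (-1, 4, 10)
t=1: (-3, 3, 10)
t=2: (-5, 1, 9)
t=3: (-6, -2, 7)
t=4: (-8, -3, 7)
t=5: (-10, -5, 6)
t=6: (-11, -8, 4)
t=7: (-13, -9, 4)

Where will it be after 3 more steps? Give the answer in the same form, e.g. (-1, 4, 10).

Step-to-step displacements: (-2, -1, +0), (-2, -2, -1), (-1, -3, -2), (-2, -1, +0), (-2, -2, -1), (-1, -3, -2), (-2, -1, +0) — a repeating cycle of length 3.
step 8: apply (-2, -2, -1) → (-15, -11, 3)
step 9: apply (-1, -3, -2) → (-16, -14, 1)
step 10: apply (-2, -1, +0) → (-18, -15, 1)

(-18, -15, 1)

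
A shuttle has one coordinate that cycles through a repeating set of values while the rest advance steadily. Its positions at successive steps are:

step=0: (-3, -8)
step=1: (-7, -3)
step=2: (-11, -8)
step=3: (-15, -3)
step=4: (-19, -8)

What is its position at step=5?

(-23, -3)

First: linear, -4 per step → -23 at step 5.
Second: cycles through -8, -3 every 2 steps. Step 5 lands at position 1 of the cycle → -3.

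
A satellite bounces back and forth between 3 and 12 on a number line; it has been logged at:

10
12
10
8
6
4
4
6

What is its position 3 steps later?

12

The value reflects between 3 and 12, moving 2 per step.
  step 8: 6 → 8
  step 9: 8 → 10
  step 10: 10 → 12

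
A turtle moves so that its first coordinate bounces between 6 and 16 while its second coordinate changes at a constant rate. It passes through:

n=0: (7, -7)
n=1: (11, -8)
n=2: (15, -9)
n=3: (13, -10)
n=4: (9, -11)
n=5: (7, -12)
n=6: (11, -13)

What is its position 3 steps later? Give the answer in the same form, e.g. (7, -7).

(9, -16)

The first coordinate travels 4 per step and bounces off the walls at 6 and 16.
  step 7: 11 → 15
  step 8: 15 → 13
  step 9: 13 → 9
The second coordinate changes by -1 each step: at step 9 it is -16.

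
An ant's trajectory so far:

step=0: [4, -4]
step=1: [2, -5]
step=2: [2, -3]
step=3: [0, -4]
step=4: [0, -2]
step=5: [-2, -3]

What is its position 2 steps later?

The moves between consecutive positions are [-2, -1], [+0, +2], [-2, -1], [+0, +2], [-2, -1]; they repeat the 2-cycle [[-2, -1], [+0, +2]].
step 6: apply [+0, +2] → [-2, -1]
step 7: apply [-2, -1] → [-4, -2]

[-4, -2]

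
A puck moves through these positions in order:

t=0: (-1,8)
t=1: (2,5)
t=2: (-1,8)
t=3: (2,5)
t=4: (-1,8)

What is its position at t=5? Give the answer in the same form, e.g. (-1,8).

The jumps are (+3,-3), (-3,+3), (+3,-3), (-3,+3) — a geometric progression with ratio -1.
step 5: (-1,8) + (+3,-3) → (2,5)

(2,5)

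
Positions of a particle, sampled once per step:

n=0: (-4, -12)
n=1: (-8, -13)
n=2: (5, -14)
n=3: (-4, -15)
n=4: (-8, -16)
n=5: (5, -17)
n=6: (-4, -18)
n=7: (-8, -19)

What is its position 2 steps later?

(-4, -21)

The first coordinate repeats the cycle [-4, -8, 5] with period 3; step 9 mod 3 = 0, giving -4.
The second coordinate changes by -1 each step, so at step 9 it is -12 + 9·(-1) = -21.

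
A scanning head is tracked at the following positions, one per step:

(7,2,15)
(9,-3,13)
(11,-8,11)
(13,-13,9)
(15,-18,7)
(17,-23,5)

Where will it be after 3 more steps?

(23,-38,-1)

The position changes by (+2,-5,-2) every step.
step 6: (17,-23,5) + (+2,-5,-2) → (19,-28,3)
step 7: (19,-28,3) + (+2,-5,-2) → (21,-33,1)
step 8: (21,-33,1) + (+2,-5,-2) → (23,-38,-1)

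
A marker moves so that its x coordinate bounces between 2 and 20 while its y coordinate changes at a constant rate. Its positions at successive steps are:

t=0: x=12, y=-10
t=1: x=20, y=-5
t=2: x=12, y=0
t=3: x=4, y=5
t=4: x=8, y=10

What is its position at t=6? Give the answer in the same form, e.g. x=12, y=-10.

The x coordinate reflects between 2 and 20, moving 8 per step.
  step 5: 8 → 16
  step 6: 16 → 16
The y coordinate changes by +5 each step: at step 6 it is 20.

x=16, y=20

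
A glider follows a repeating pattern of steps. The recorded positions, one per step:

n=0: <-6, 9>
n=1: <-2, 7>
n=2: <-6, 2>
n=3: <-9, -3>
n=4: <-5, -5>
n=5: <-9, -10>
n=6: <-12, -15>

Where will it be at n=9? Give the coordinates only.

Differencing gives <+4, -2>, <-4, -5>, <-3, -5>, <+4, -2>, <-4, -5>, <-3, -5>. This is the pattern <+4, -2>, <-4, -5>, <-3, -5> repeated.
step 7: apply <+4, -2> → <-8, -17>
step 8: apply <-4, -5> → <-12, -22>
step 9: apply <-3, -5> → <-15, -27>

<-15, -27>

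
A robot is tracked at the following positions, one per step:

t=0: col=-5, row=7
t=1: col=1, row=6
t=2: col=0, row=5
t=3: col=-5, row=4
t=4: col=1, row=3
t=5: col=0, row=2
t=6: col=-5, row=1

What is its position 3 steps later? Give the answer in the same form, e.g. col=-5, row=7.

col=-5, row=-2

The col coordinate repeats the cycle [-5, 1, 0] with period 3; step 9 mod 3 = 0, giving -5.
The row coordinate changes by -1 each step, so at step 9 it is 7 + 9·(-1) = -2.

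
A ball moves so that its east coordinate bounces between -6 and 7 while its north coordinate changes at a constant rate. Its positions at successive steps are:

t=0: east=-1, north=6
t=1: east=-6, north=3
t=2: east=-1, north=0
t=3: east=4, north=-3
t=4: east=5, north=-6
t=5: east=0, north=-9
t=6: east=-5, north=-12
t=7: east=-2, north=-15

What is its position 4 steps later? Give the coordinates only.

The east coordinate reflects between -6 and 7, moving 5 per step.
  step 8: -2 → 3
  step 9: 3 → 6
  step 10: 6 → 1
  step 11: 1 → -4
The north coordinate changes by -3 each step: at step 11 it is -27.

east=-4, north=-27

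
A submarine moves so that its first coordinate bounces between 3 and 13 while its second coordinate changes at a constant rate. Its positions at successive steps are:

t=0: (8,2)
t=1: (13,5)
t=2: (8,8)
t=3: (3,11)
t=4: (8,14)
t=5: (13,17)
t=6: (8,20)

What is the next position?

(3,23)

The first coordinate reflects between 3 and 13, moving 5 per step.
  step 7: 8 → 3
The second coordinate changes by +3 each step: at step 7 it is 23.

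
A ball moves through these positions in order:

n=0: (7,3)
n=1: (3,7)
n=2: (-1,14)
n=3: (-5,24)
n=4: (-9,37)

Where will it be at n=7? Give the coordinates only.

Successive displacements: (-4,+4), (-4,+7), (-4,+10), (-4,+13) — each changes by (+0,+3).
step 5: (-9,37) + (-4,+16) → (-13,53)
step 6: (-13,53) + (-4,+19) → (-17,72)
step 7: (-17,72) + (-4,+22) → (-21,94)

(-21,94)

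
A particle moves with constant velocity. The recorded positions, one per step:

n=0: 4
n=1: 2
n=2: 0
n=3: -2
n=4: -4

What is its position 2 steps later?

-8

The position changes by -2 every step.
step 5: -4 − 2 → -6
step 6: -6 − 2 → -8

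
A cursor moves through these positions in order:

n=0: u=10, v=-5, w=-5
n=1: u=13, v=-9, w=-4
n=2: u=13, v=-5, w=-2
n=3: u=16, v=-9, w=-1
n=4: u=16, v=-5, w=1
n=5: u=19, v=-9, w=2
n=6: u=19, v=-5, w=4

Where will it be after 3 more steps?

u=25, v=-9, w=8

The moves between consecutive positions are (+3, -4, +1), (+0, +4, +2), (+3, -4, +1), (+0, +4, +2), (+3, -4, +1), (+0, +4, +2); they repeat the 2-cycle [(+3, -4, +1), (+0, +4, +2)].
step 7: apply (+3, -4, +1) → u=22, v=-9, w=5
step 8: apply (+0, +4, +2) → u=22, v=-5, w=7
step 9: apply (+3, -4, +1) → u=25, v=-9, w=8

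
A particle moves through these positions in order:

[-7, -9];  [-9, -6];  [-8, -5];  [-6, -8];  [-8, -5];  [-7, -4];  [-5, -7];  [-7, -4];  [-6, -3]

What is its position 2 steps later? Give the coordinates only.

Step-to-step displacements: [-2, +3], [+1, +1], [+2, -3], [-2, +3], [+1, +1], [+2, -3], [-2, +3], [+1, +1] — a repeating cycle of length 3.
step 9: apply [+2, -3] → [-4, -6]
step 10: apply [-2, +3] → [-6, -3]

[-6, -3]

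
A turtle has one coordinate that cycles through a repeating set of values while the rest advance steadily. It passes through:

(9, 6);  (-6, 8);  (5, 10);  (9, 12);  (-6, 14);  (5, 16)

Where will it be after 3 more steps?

(5, 22)

First: cycles through 9, -6, 5 every 3 steps. Step 8 lands at position 2 of the cycle → 5.
Second: linear, +2 per step → 22 at step 8.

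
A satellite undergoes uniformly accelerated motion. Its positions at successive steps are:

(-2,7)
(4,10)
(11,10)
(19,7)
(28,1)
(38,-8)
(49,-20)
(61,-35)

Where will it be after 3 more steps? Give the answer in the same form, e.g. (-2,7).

(103,-98)

First differences are (+6,+3), (+7,+0), (+8,-3), (+9,-6), (+10,-9), (+11,-12), (+12,-15); their common second difference is (+1,-3) (constant acceleration).
step 8: (61,-35) + (+13,-18) → (74,-53)
step 9: (74,-53) + (+14,-21) → (88,-74)
step 10: (88,-74) + (+15,-24) → (103,-98)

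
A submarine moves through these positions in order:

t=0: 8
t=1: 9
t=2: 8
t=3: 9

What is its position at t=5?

Step-to-step displacements: +1, -1, +1; each is -1× the previous.
step 4: 9 − 1 → 8
step 5: 8 + 1 → 9

9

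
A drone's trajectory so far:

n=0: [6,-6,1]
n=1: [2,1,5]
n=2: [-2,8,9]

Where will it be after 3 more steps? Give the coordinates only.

Constant displacement of [-4,+7,+4] per step.
step 3: [-2,8,9] + [-4,+7,+4] → [-6,15,13]
step 4: [-6,15,13] + [-4,+7,+4] → [-10,22,17]
step 5: [-10,22,17] + [-4,+7,+4] → [-14,29,21]

[-14,29,21]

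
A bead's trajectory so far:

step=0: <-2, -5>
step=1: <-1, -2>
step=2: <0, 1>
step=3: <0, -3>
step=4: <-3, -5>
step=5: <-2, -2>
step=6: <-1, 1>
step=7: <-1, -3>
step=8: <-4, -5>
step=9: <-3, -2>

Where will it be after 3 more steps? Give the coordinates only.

<-5, -5>

Differencing gives <+1, +3>, <+1, +3>, <+0, -4>, <-3, -2>, <+1, +3>, <+1, +3>, <+0, -4>, <-3, -2>, <+1, +3>. This is the pattern <+1, +3>, <+1, +3>, <+0, -4>, <-3, -2> repeated.
step 10: apply <+1, +3> → <-2, 1>
step 11: apply <+0, -4> → <-2, -3>
step 12: apply <-3, -2> → <-5, -5>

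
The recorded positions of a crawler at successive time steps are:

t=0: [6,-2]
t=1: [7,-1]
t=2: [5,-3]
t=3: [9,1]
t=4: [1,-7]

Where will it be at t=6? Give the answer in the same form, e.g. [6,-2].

The jumps are [+1,+1], [-2,-2], [+4,+4], [-8,-8] — a geometric progression with ratio -2.
step 5: [1,-7] + [+16,+16] → [17,9]
step 6: [17,9] + [-32,-32] → [-15,-23]

[-15,-23]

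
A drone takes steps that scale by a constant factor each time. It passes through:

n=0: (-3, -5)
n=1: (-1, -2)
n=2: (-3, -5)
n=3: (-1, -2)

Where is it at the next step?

(-3, -5)

Step-to-step displacements: (+2, +3), (-2, -3), (+2, +3); each is -1× the previous.
step 4: (-1, -2) + (-2, -3) → (-3, -5)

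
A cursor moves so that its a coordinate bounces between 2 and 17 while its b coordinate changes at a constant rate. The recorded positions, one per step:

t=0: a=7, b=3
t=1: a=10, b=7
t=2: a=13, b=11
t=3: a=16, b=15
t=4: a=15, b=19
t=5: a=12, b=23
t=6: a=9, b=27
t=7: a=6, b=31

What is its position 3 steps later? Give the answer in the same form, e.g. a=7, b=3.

a=7, b=43

The a coordinate travels 3 per step and bounces off the walls at 2 and 17.
  step 8: 6 → 3
  step 9: 3 → 4
  step 10: 4 → 7
The b coordinate changes by +4 each step: at step 10 it is 43.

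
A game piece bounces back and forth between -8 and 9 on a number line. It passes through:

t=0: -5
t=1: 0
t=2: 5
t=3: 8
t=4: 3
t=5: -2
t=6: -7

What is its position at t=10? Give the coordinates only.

The value travels 5 per step and bounces off the walls at -8 and 9.
  step 7: -7 → -4
  step 8: -4 → 1
  step 9: 1 → 6
  step 10: 6 → 7

7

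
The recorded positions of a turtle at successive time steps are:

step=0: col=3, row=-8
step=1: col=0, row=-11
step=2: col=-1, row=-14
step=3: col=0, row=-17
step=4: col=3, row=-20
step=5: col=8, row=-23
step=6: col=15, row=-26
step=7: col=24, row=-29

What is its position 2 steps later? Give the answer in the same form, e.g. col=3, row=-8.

col=48, row=-35

Successive displacements: (-3, -3), (-1, -3), (+1, -3), (+3, -3), (+5, -3), (+7, -3), (+9, -3) — each changes by (+2, +0).
step 8: col=24, row=-29 + (+11, -3) → col=35, row=-32
step 9: col=35, row=-32 + (+13, -3) → col=48, row=-35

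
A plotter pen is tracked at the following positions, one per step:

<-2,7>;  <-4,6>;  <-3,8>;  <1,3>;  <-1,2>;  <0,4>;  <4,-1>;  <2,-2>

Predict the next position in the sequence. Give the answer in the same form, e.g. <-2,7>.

The moves between consecutive positions are <-2,-1>, <+1,+2>, <+4,-5>, <-2,-1>, <+1,+2>, <+4,-5>, <-2,-1>; they repeat the 3-cycle [<-2,-1>, <+1,+2>, <+4,-5>].
step 8: apply <+1,+2> → <3,0>

<3,0>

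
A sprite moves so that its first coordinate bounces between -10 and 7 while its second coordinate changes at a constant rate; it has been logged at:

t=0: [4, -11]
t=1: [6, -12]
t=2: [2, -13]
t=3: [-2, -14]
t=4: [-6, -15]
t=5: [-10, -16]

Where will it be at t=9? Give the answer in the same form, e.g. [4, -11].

[6, -20]

The first coordinate travels 4 per step and bounces off the walls at -10 and 7.
  step 6: -10 → -6
  step 7: -6 → -2
  step 8: -2 → 2
  step 9: 2 → 6
The second coordinate changes by -1 each step: at step 9 it is -20.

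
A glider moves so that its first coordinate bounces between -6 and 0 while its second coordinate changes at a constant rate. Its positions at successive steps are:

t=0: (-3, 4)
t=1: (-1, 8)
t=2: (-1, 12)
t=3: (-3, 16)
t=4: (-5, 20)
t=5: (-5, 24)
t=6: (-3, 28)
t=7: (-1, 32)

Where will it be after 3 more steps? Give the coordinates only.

The first coordinate reflects between -6 and 0, moving 2 per step.
  step 8: -1 → -1
  step 9: -1 → -3
  step 10: -3 → -5
The second coordinate changes by +4 each step: at step 10 it is 44.

(-5, 44)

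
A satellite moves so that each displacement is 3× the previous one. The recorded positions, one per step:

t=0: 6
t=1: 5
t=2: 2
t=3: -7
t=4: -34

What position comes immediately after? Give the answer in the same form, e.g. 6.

-115

Step-to-step displacements: -1, -3, -9, -27; each is 3× the previous.
step 5: -34 − 81 → -115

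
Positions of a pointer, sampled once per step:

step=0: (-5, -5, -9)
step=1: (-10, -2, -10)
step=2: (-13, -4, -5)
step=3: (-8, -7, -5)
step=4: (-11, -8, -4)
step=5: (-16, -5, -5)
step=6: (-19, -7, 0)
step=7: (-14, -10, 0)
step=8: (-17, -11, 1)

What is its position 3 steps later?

Step-to-step displacements: (-5, +3, -1), (-3, -2, +5), (+5, -3, +0), (-3, -1, +1), (-5, +3, -1), (-3, -2, +5), (+5, -3, +0), (-3, -1, +1) — a repeating cycle of length 4.
step 9: apply (-5, +3, -1) → (-22, -8, 0)
step 10: apply (-3, -2, +5) → (-25, -10, 5)
step 11: apply (+5, -3, +0) → (-20, -13, 5)

(-20, -13, 5)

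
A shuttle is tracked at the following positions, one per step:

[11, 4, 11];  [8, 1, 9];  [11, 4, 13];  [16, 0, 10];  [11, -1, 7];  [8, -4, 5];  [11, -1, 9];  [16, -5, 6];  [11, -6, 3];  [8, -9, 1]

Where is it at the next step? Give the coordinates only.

The moves between consecutive positions are [-3, -3, -2], [+3, +3, +4], [+5, -4, -3], [-5, -1, -3], [-3, -3, -2], [+3, +3, +4], [+5, -4, -3], [-5, -1, -3], [-3, -3, -2]; they repeat the 4-cycle [[-3, -3, -2], [+3, +3, +4], [+5, -4, -3], [-5, -1, -3]].
step 10: apply [+3, +3, +4] → [11, -6, 5]

[11, -6, 5]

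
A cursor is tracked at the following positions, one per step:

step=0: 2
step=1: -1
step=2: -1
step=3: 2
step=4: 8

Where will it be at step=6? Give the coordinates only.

29

Taking differences between consecutive positions: -3, +0, +3, +6. These grow by +3 each step.
step 5: 8 + 9 → 17
step 6: 17 + 12 → 29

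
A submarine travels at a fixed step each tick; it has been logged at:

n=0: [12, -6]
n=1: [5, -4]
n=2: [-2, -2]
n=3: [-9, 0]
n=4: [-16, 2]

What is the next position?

[-23, 4]

Each step adds [-7, +2] to the position.
step 5: [-16, 2] + [-7, +2] → [-23, 4]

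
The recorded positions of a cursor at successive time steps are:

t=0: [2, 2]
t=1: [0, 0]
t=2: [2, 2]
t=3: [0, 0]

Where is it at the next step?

[2, 2]

Step-to-step displacements: [-2, -2], [+2, +2], [-2, -2]; each is -1× the previous.
step 4: [0, 0] + [+2, +2] → [2, 2]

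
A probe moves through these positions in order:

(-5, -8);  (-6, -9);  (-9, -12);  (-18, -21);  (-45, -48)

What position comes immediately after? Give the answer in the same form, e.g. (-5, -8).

(-126, -129)

Step-to-step displacements: (-1, -1), (-3, -3), (-9, -9), (-27, -27); each is 3× the previous.
step 5: (-45, -48) + (-81, -81) → (-126, -129)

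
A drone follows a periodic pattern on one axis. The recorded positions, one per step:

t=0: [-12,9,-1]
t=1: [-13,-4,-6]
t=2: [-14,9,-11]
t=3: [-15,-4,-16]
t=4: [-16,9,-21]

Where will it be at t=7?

The first coordinate changes by -1 each step, so at step 7 it is -12 + 7·(-1) = -19.
The second coordinate repeats the cycle [9, -4] with period 2; step 7 mod 2 = 1, giving -4.
The third coordinate changes by -5 each step, so at step 7 it is -1 + 7·(-5) = -36.

[-19,-4,-36]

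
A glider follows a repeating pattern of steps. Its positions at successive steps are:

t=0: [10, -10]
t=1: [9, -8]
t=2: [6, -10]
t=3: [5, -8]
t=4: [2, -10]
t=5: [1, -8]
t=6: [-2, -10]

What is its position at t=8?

[-6, -10]

The moves between consecutive positions are [-1, +2], [-3, -2], [-1, +2], [-3, -2], [-1, +2], [-3, -2]; they repeat the 2-cycle [[-1, +2], [-3, -2]].
step 7: apply [-1, +2] → [-3, -8]
step 8: apply [-3, -2] → [-6, -10]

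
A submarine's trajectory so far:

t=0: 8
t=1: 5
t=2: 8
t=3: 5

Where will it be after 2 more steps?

5

The jumps are -3, +3, -3 — a geometric progression with ratio -1.
step 4: 5 + 3 → 8
step 5: 8 − 3 → 5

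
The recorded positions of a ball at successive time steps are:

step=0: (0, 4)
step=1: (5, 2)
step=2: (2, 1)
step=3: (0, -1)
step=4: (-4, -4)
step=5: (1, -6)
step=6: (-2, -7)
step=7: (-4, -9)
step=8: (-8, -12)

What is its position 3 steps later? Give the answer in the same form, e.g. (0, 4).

Differencing gives (+5, -2), (-3, -1), (-2, -2), (-4, -3), (+5, -2), (-3, -1), (-2, -2), (-4, -3). This is the pattern (+5, -2), (-3, -1), (-2, -2), (-4, -3) repeated.
step 9: apply (+5, -2) → (-3, -14)
step 10: apply (-3, -1) → (-6, -15)
step 11: apply (-2, -2) → (-8, -17)

(-8, -17)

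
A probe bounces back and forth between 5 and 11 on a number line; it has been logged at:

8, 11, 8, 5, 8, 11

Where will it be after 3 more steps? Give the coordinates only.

The value reflects between 5 and 11, moving 3 per step.
  step 6: 11 → 8
  step 7: 8 → 5
  step 8: 5 → 8

8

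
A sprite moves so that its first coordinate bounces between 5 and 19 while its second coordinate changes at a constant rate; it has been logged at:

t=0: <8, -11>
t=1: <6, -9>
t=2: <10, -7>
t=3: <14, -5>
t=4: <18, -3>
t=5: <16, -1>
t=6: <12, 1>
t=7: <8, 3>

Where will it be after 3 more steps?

The first coordinate reflects between 5 and 19, moving 4 per step.
  step 8: 8 → 6
  step 9: 6 → 10
  step 10: 10 → 14
The second coordinate changes by +2 each step: at step 10 it is 9.

<14, 9>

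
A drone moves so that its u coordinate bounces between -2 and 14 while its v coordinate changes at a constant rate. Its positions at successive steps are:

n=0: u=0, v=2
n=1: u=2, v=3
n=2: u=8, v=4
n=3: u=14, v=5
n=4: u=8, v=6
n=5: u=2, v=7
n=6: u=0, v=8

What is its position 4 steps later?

u=4, v=12

The u coordinate reflects between -2 and 14, moving 6 per step.
  step 7: 0 → 6
  step 8: 6 → 12
  step 9: 12 → 10
  step 10: 10 → 4
The v coordinate changes by +1 each step: at step 10 it is 12.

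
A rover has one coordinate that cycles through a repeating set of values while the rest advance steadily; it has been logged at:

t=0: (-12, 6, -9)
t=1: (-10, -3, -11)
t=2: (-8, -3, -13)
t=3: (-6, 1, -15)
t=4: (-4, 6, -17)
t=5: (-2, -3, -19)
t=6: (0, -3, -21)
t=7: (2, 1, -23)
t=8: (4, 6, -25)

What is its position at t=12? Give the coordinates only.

(12, 6, -33)

First: linear, +2 per step → 12 at step 12.
Second: cycles through 6, -3, -3, 1 every 4 steps. Step 12 lands at position 0 of the cycle → 6.
Third: linear, -2 per step → -33 at step 12.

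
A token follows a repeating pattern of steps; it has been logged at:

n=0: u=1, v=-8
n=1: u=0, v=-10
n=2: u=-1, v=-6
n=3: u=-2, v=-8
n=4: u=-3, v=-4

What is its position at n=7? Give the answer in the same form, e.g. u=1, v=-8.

Differencing gives (-1, -2), (-1, +4), (-1, -2), (-1, +4). This is the pattern (-1, -2), (-1, +4) repeated.
step 5: apply (-1, -2) → u=-4, v=-6
step 6: apply (-1, +4) → u=-5, v=-2
step 7: apply (-1, -2) → u=-6, v=-4

u=-6, v=-4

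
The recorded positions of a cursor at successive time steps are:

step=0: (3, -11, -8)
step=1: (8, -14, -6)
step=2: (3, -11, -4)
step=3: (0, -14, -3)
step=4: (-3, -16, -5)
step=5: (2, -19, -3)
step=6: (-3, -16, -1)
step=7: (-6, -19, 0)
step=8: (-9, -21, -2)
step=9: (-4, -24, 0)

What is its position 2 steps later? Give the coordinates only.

(-12, -24, 3)

Step-to-step displacements: (+5, -3, +2), (-5, +3, +2), (-3, -3, +1), (-3, -2, -2), (+5, -3, +2), (-5, +3, +2), (-3, -3, +1), (-3, -2, -2), (+5, -3, +2) — a repeating cycle of length 4.
step 10: apply (-5, +3, +2) → (-9, -21, 2)
step 11: apply (-3, -3, +1) → (-12, -24, 3)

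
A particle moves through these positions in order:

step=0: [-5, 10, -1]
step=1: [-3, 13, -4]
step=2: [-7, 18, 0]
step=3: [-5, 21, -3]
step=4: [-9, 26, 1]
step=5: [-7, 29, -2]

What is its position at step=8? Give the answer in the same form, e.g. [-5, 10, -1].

Differencing gives [+2, +3, -3], [-4, +5, +4], [+2, +3, -3], [-4, +5, +4], [+2, +3, -3]. This is the pattern [+2, +3, -3], [-4, +5, +4] repeated.
step 6: apply [-4, +5, +4] → [-11, 34, 2]
step 7: apply [+2, +3, -3] → [-9, 37, -1]
step 8: apply [-4, +5, +4] → [-13, 42, 3]

[-13, 42, 3]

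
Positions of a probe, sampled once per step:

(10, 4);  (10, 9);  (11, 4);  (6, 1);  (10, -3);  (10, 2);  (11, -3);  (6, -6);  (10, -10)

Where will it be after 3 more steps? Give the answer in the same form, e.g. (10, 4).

Step-to-step displacements: (+0, +5), (+1, -5), (-5, -3), (+4, -4), (+0, +5), (+1, -5), (-5, -3), (+4, -4) — a repeating cycle of length 4.
step 9: apply (+0, +5) → (10, -5)
step 10: apply (+1, -5) → (11, -10)
step 11: apply (-5, -3) → (6, -13)

(6, -13)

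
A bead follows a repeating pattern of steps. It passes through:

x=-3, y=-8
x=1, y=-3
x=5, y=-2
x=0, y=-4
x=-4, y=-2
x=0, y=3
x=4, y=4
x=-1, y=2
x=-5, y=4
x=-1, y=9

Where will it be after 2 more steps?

x=-2, y=8

The moves between consecutive positions are (+4, +5), (+4, +1), (-5, -2), (-4, +2), (+4, +5), (+4, +1), (-5, -2), (-4, +2), (+4, +5); they repeat the 4-cycle [(+4, +5), (+4, +1), (-5, -2), (-4, +2)].
step 10: apply (+4, +1) → x=3, y=10
step 11: apply (-5, -2) → x=-2, y=8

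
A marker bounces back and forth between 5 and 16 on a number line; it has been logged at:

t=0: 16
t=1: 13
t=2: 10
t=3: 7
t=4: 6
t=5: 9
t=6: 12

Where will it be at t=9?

11

The value reflects between 5 and 16, moving 3 per step.
  step 7: 12 → 15
  step 8: 15 → 14
  step 9: 14 → 11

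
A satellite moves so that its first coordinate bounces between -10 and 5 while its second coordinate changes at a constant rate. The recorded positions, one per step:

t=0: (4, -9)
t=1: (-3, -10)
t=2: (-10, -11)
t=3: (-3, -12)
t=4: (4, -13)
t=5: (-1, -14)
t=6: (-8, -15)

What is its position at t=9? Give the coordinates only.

(1, -18)

The first coordinate travels 7 per step and bounces off the walls at -10 and 5.
  step 7: -8 → -5
  step 8: -5 → 2
  step 9: 2 → 1
The second coordinate changes by -1 each step: at step 9 it is -18.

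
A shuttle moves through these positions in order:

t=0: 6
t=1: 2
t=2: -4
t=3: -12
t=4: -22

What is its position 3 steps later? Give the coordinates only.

-64

Successive displacements: -4, -6, -8, -10 — each changes by -2.
step 5: -22 − 12 → -34
step 6: -34 − 14 → -48
step 7: -48 − 16 → -64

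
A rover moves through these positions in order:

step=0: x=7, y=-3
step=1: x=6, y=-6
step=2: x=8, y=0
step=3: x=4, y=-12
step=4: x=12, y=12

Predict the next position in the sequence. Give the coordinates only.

The jumps are (-1, -3), (+2, +6), (-4, -12), (+8, +24) — a geometric progression with ratio -2.
step 5: x=12, y=12 + (-16, -48) → x=-4, y=-36

x=-4, y=-36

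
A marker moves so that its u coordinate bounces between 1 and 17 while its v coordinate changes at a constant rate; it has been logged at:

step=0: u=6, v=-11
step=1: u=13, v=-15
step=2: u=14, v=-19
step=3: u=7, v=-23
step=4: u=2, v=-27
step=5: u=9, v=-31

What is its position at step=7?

The u coordinate reflects between 1 and 17, moving 7 per step.
  step 6: 9 → 16
  step 7: 16 → 11
The v coordinate changes by -4 each step: at step 7 it is -39.

u=11, v=-39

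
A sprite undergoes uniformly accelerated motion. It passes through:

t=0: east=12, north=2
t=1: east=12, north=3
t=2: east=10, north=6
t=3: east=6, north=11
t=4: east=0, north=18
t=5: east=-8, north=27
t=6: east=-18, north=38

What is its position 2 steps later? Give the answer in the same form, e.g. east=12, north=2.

east=-44, north=66

Taking differences between consecutive positions: (+0, +1), (-2, +3), (-4, +5), (-6, +7), (-8, +9), (-10, +11). These grow by (-2, +2) each step.
step 7: east=-18, north=38 + (-12, +13) → east=-30, north=51
step 8: east=-30, north=51 + (-14, +15) → east=-44, north=66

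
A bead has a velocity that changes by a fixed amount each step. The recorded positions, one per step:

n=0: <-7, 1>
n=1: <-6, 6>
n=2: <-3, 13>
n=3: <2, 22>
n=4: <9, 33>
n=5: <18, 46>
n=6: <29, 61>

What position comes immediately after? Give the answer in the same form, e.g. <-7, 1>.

<42, 78>

Successive displacements: <+1, +5>, <+3, +7>, <+5, +9>, <+7, +11>, <+9, +13>, <+11, +15> — each changes by <+2, +2>.
step 7: <29, 61> + <+13, +17> → <42, 78>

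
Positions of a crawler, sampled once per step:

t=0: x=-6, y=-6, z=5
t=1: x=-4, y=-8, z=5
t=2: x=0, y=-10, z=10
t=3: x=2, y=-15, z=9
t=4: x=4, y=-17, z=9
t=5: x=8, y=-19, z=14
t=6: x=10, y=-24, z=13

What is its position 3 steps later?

x=18, y=-33, z=17

Differencing gives (+2, -2, +0), (+4, -2, +5), (+2, -5, -1), (+2, -2, +0), (+4, -2, +5), (+2, -5, -1). This is the pattern (+2, -2, +0), (+4, -2, +5), (+2, -5, -1) repeated.
step 7: apply (+2, -2, +0) → x=12, y=-26, z=13
step 8: apply (+4, -2, +5) → x=16, y=-28, z=18
step 9: apply (+2, -5, -1) → x=18, y=-33, z=17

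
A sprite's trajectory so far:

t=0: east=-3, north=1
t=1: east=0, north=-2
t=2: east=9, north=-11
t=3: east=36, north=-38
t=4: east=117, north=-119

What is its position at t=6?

east=1089, north=-1091

Consecutive displacements (+3,-3), (+9,-9), (+27,-27), (+81,-81) scale by a factor of 3 each step.
step 5: east=117, north=-119 + (+243,-243) → east=360, north=-362
step 6: east=360, north=-362 + (+729,-729) → east=1089, north=-1091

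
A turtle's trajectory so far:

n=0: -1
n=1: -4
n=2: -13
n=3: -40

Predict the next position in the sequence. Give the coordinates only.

Step-to-step displacements: -3, -9, -27; each is 3× the previous.
step 4: -40 − 81 → -121

-121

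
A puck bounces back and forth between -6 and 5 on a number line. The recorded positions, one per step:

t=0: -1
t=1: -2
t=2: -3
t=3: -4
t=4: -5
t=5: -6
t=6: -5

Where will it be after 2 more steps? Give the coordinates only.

The value travels 1 per step and bounces off the walls at -6 and 5.
  step 7: -5 → -4
  step 8: -4 → -3

-3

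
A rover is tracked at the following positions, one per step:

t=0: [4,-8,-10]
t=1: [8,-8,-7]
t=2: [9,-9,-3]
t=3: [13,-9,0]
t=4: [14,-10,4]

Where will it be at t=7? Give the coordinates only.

[23,-11,14]

Differencing gives [+4,+0,+3], [+1,-1,+4], [+4,+0,+3], [+1,-1,+4]. This is the pattern [+4,+0,+3], [+1,-1,+4] repeated.
step 5: apply [+4,+0,+3] → [18,-10,7]
step 6: apply [+1,-1,+4] → [19,-11,11]
step 7: apply [+4,+0,+3] → [23,-11,14]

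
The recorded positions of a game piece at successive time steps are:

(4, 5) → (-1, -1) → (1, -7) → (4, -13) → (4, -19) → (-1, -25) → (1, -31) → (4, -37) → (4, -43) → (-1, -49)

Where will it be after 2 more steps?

(4, -61)

The first coordinate repeats the cycle [4, -1, 1, 4] with period 4; step 11 mod 4 = 3, giving 4.
The second coordinate changes by -6 each step, so at step 11 it is 5 + 11·(-6) = -61.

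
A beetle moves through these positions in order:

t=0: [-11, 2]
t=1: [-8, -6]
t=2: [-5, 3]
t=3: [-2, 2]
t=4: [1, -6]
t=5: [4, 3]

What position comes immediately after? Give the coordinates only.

The first coordinate changes by +3 each step, so at step 6 it is -11 + 6·(3) = 7.
The second coordinate repeats the cycle [2, -6, 3] with period 3; step 6 mod 3 = 0, giving 2.

[7, 2]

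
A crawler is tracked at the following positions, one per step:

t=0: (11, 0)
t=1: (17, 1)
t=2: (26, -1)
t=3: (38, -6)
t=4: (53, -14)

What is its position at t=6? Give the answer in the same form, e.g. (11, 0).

(92, -39)

First differences are (+6, +1), (+9, -2), (+12, -5), (+15, -8); their common second difference is (+3, -3) (constant acceleration).
step 5: (53, -14) + (+18, -11) → (71, -25)
step 6: (71, -25) + (+21, -14) → (92, -39)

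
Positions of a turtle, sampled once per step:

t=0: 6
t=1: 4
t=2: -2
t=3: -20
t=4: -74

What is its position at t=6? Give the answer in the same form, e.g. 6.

Step-to-step displacements: -2, -6, -18, -54; each is 3× the previous.
step 5: -74 − 162 → -236
step 6: -236 − 486 → -722

-722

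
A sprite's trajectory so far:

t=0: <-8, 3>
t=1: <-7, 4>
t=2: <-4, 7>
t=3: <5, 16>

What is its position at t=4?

Consecutive displacements <+1, +1>, <+3, +3>, <+9, +9> scale by a factor of 3 each step.
step 4: <5, 16> + <+27, +27> → <32, 43>

<32, 43>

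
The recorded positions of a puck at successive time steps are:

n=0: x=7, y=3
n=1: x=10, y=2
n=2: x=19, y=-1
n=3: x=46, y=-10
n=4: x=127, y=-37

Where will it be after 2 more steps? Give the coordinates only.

Consecutive displacements (+3, -1), (+9, -3), (+27, -9), (+81, -27) scale by a factor of 3 each step.
step 5: x=127, y=-37 + (+243, -81) → x=370, y=-118
step 6: x=370, y=-118 + (+729, -243) → x=1099, y=-361

x=1099, y=-361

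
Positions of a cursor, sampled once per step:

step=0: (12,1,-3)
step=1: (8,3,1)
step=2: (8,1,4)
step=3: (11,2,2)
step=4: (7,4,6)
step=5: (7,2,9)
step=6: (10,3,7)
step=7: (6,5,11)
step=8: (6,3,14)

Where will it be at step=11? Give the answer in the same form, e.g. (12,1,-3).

(5,4,19)

Differencing gives (-4,+2,+4), (+0,-2,+3), (+3,+1,-2), (-4,+2,+4), (+0,-2,+3), (+3,+1,-2), (-4,+2,+4), (+0,-2,+3). This is the pattern (-4,+2,+4), (+0,-2,+3), (+3,+1,-2) repeated.
step 9: apply (+3,+1,-2) → (9,4,12)
step 10: apply (-4,+2,+4) → (5,6,16)
step 11: apply (+0,-2,+3) → (5,4,19)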